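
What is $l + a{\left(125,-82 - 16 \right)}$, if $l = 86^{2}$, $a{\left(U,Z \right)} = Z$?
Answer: $7298$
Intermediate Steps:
$l = 7396$
$l + a{\left(125,-82 - 16 \right)} = 7396 - 98 = 7298$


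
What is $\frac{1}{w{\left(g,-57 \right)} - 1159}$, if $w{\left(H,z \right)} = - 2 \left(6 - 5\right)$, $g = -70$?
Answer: $- \frac{1}{1161} \approx -0.00086133$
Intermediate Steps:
$w{\left(H,z \right)} = -2$ ($w{\left(H,z \right)} = \left(-2\right) 1 = -2$)
$\frac{1}{w{\left(g,-57 \right)} - 1159} = \frac{1}{-2 - 1159} = \frac{1}{-1161} = - \frac{1}{1161}$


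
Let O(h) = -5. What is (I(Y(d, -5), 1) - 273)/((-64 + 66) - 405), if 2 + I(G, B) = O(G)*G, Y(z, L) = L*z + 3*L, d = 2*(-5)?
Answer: 450/403 ≈ 1.1166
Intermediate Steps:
d = -10
Y(z, L) = 3*L + L*z
I(G, B) = -2 - 5*G
(I(Y(d, -5), 1) - 273)/((-64 + 66) - 405) = ((-2 - (-25)*(3 - 10)) - 273)/((-64 + 66) - 405) = ((-2 - (-25)*(-7)) - 273)/(2 - 405) = ((-2 - 5*35) - 273)/(-403) = ((-2 - 175) - 273)*(-1/403) = (-177 - 273)*(-1/403) = -450*(-1/403) = 450/403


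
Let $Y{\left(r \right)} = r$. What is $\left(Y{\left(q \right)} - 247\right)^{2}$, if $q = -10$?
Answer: $66049$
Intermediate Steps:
$\left(Y{\left(q \right)} - 247\right)^{2} = \left(-10 - 247\right)^{2} = \left(-257\right)^{2} = 66049$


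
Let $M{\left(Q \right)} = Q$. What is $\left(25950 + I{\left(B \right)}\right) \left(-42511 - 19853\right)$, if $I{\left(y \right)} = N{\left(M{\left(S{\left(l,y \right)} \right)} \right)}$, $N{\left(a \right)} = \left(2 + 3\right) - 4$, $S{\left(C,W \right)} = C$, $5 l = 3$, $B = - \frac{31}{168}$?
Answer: $-1618408164$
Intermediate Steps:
$B = - \frac{31}{168}$ ($B = \left(-31\right) \frac{1}{168} = - \frac{31}{168} \approx -0.18452$)
$l = \frac{3}{5}$ ($l = \frac{1}{5} \cdot 3 = \frac{3}{5} \approx 0.6$)
$N{\left(a \right)} = 1$ ($N{\left(a \right)} = 5 - 4 = 1$)
$I{\left(y \right)} = 1$
$\left(25950 + I{\left(B \right)}\right) \left(-42511 - 19853\right) = \left(25950 + 1\right) \left(-42511 - 19853\right) = 25951 \left(-62364\right) = -1618408164$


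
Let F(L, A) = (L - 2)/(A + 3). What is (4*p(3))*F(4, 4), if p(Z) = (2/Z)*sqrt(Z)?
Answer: 16*sqrt(3)/21 ≈ 1.3197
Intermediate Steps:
F(L, A) = (-2 + L)/(3 + A)
p(Z) = 2/sqrt(Z)
(4*p(3))*F(4, 4) = (4*(2/sqrt(3)))*((-2 + 4)/(3 + 4)) = (4*(2*(sqrt(3)/3)))*(2/7) = (4*(2*sqrt(3)/3))*((1/7)*2) = (8*sqrt(3)/3)*(2/7) = 16*sqrt(3)/21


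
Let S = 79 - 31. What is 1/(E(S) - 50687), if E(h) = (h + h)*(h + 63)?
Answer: -1/40031 ≈ -2.4981e-5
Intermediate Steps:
S = 48
E(h) = 2*h*(63 + h) (E(h) = (2*h)*(63 + h) = 2*h*(63 + h))
1/(E(S) - 50687) = 1/(2*48*(63 + 48) - 50687) = 1/(2*48*111 - 50687) = 1/(10656 - 50687) = 1/(-40031) = -1/40031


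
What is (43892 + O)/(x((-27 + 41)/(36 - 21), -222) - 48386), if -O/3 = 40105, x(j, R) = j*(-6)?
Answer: 382115/241958 ≈ 1.5793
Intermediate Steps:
x(j, R) = -6*j
O = -120315 (O = -3*40105 = -120315)
(43892 + O)/(x((-27 + 41)/(36 - 21), -222) - 48386) = (43892 - 120315)/(-6*(-27 + 41)/(36 - 21) - 48386) = -76423/(-84/15 - 48386) = -76423/(-6*14/15 - 48386) = -76423/(-28/5 - 48386) = -76423/(-241958/5) = -76423*(-5/241958) = 382115/241958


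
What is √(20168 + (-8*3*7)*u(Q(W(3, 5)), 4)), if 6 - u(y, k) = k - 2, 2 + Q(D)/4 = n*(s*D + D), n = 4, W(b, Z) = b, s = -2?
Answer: 2*√4874 ≈ 139.63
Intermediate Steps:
Q(D) = -8 - 16*D (Q(D) = -8 + 4*(4*(-2*D + D)) = -8 + 4*(4*(-D)) = -8 + 4*(-4*D) = -8 - 16*D)
u(y, k) = 8 - k (u(y, k) = 6 - (k - 2) = 6 - (-2 + k) = 6 + (2 - k) = 8 - k)
√(20168 + (-8*3*7)*u(Q(W(3, 5)), 4)) = √(20168 + (-8*3*7)*(8 - 1*4)) = √(20168 + (-24*7)*(8 - 4)) = √(20168 - 168*4) = √(20168 - 672) = √19496 = 2*√4874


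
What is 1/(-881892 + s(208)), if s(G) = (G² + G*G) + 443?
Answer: -1/794921 ≈ -1.2580e-6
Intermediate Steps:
s(G) = 443 + 2*G² (s(G) = (G² + G²) + 443 = 2*G² + 443 = 443 + 2*G²)
1/(-881892 + s(208)) = 1/(-881892 + (443 + 2*208²)) = 1/(-881892 + (443 + 2*43264)) = 1/(-881892 + (443 + 86528)) = 1/(-881892 + 86971) = 1/(-794921) = -1/794921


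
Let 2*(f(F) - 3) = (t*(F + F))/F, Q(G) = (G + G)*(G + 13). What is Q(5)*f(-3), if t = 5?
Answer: 1440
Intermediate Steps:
Q(G) = 2*G*(13 + G) (Q(G) = (2*G)*(13 + G) = 2*G*(13 + G))
f(F) = 8 (f(F) = 3 + ((5*(F + F))/F)/2 = 3 + ((5*(2*F))/F)/2 = 3 + ((10*F)/F)/2 = 3 + (1/2)*10 = 3 + 5 = 8)
Q(5)*f(-3) = (2*5*(13 + 5))*8 = (2*5*18)*8 = 180*8 = 1440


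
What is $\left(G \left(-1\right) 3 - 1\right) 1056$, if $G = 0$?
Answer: $-1056$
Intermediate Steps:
$\left(G \left(-1\right) 3 - 1\right) 1056 = \left(0 \left(-1\right) 3 - 1\right) 1056 = \left(0 \cdot 3 - 1\right) 1056 = \left(0 - 1\right) 1056 = \left(-1\right) 1056 = -1056$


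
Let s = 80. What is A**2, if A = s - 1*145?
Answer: 4225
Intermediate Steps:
A = -65 (A = 80 - 1*145 = 80 - 145 = -65)
A**2 = (-65)**2 = 4225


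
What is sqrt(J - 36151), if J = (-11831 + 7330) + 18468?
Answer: 2*I*sqrt(5546) ≈ 148.94*I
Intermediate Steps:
J = 13967 (J = -4501 + 18468 = 13967)
sqrt(J - 36151) = sqrt(13967 - 36151) = sqrt(-22184) = 2*I*sqrt(5546)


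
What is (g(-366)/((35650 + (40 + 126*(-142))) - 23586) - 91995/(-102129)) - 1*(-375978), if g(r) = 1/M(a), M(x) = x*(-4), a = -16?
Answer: 4741325758274565/12610616576 ≈ 3.7598e+5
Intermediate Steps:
M(x) = -4*x
g(r) = 1/64 (g(r) = 1/(-4*(-16)) = 1/64)
(g(-366)/((35650 + (40 + 126*(-142))) - 23586) - 91995/(-102129)) - 1*(-375978) = (1/(64*((35650 + (40 + 126*(-142))) - 23586)) - 91995/(-102129)) - 1*(-375978) = (1/(64*((35650 + (40 - 17892)) - 23586)) - 91995*(-1/102129)) + 375978 = (1/(64*((35650 - 17852) - 23586)) + 30665/34043) + 375978 = (1/(64*(17798 - 23586)) + 30665/34043) + 375978 = ((1/64)/(-5788) + 30665/34043) + 375978 = ((1/64)*(-1/5788) + 30665/34043) + 375978 = (-1/370432 + 30665/34043) + 375978 = 11359263237/12610616576 + 375978 = 4741325758274565/12610616576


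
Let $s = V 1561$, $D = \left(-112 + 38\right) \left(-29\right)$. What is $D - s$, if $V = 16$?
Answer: $-22830$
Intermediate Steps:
$D = 2146$ ($D = \left(-74\right) \left(-29\right) = 2146$)
$s = 24976$ ($s = 16 \cdot 1561 = 24976$)
$D - s = 2146 - 24976 = -22830$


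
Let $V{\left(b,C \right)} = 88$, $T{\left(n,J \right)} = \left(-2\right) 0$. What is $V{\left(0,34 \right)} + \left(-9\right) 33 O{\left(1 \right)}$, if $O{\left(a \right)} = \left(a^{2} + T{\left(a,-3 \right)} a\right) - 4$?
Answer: $979$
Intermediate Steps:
$T{\left(n,J \right)} = 0$
$O{\left(a \right)} = -4 + a^{2}$ ($O{\left(a \right)} = \left(a^{2} + 0 a\right) - 4 = \left(a^{2} + 0\right) - 4 = a^{2} - 4 = -4 + a^{2}$)
$V{\left(0,34 \right)} + \left(-9\right) 33 O{\left(1 \right)} = 88 + \left(-9\right) 33 \left(-4 + 1^{2}\right) = 88 - 297 \left(-4 + 1\right) = 88 - -891 = 88 + 891 = 979$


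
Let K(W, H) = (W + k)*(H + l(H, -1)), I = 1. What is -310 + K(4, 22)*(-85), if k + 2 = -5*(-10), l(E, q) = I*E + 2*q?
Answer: -185950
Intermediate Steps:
l(E, q) = E + 2*q (l(E, q) = 1*E + 2*q = E + 2*q)
k = 48 (k = -2 - 5*(-10) = -2 + 50 = 48)
K(W, H) = (-2 + 2*H)*(48 + W) (K(W, H) = (W + 48)*(H + (H + 2*(-1))) = (48 + W)*(H + (H - 2)) = (48 + W)*(H + (-2 + H)) = (48 + W)*(-2 + 2*H) = (-2 + 2*H)*(48 + W))
-310 + K(4, 22)*(-85) = -310 + (-96 - 2*4 + 96*22 + 2*22*4)*(-85) = -310 + (-96 - 8 + 2112 + 176)*(-85) = -310 + 2184*(-85) = -310 - 185640 = -185950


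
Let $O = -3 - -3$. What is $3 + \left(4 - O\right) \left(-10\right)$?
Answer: $-37$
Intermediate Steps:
$O = 0$ ($O = -3 + 3 = 0$)
$3 + \left(4 - O\right) \left(-10\right) = 3 + \left(4 - 0\right) \left(-10\right) = 3 + \left(4 + 0\right) \left(-10\right) = 3 + 4 \left(-10\right) = 3 - 40 = -37$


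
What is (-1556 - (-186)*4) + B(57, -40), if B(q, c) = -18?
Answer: -830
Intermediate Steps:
(-1556 - (-186)*4) + B(57, -40) = (-1556 - (-186)*4) - 18 = (-1556 - 1*(-744)) - 18 = (-1556 + 744) - 18 = -812 - 18 = -830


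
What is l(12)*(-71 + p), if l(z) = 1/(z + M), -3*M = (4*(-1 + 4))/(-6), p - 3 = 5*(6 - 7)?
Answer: -219/38 ≈ -5.7632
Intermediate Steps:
p = -2 (p = 3 + 5*(6 - 7) = 3 + 5*(-1) = 3 - 5 = -2)
M = 2/3 (M = -4*(-1 + 4)/(3*(-6)) = -4*3*(-1)/(3*6) = -4*(-1)/6 = -1/3*(-2) = 2/3 ≈ 0.66667)
l(z) = 1/(2/3 + z) (l(z) = 1/(z + 2/3) = 1/(2/3 + z))
l(12)*(-71 + p) = (3/(2 + 3*12))*(-71 - 2) = (3/(2 + 36))*(-73) = (3/38)*(-73) = -219/38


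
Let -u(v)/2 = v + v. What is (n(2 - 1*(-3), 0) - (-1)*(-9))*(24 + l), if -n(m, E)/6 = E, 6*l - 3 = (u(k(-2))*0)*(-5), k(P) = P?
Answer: -441/2 ≈ -220.50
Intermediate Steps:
u(v) = -4*v (u(v) = -2*(v + v) = -4*v)
l = ½ (l = ½ + ((-4*(-2)*0)*(-5))/6 = ½ + ((8*0)*(-5))/6 = ½ + (0*(-5))/6 = ½ + (⅙)*0 = ½ + 0 = ½ ≈ 0.50000)
n(m, E) = -6*E
(n(2 - 1*(-3), 0) - (-1)*(-9))*(24 + l) = (-6*0 - (-1)*(-9))*(24 + ½) = (0 - 1*9)*(49/2) = (0 - 9)*(49/2) = -9*49/2 = -441/2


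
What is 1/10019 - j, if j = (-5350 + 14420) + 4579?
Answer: -136749330/10019 ≈ -13649.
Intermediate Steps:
j = 13649 (j = 9070 + 4579 = 13649)
1/10019 - j = 1/10019 - 1*13649 = 1/10019 - 13649 = -136749330/10019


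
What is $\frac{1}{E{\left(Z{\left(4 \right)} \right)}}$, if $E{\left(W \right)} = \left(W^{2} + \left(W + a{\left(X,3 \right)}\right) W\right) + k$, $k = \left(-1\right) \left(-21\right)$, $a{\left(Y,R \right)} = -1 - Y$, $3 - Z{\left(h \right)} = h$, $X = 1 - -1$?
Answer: $\frac{1}{26} \approx 0.038462$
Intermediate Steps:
$X = 2$ ($X = 1 + 1 = 2$)
$Z{\left(h \right)} = 3 - h$
$k = 21$
$E{\left(W \right)} = 21 + W^{2} + W \left(-3 + W\right)$ ($E{\left(W \right)} = \left(W^{2} + \left(W - 3\right) W\right) + 21 = \left(W^{2} + \left(-3 + W\right) W\right) + 21 = \left(W^{2} + W \left(-3 + W\right)\right) + 21 = 21 + W^{2} + W \left(-3 + W\right)$)
$\frac{1}{E{\left(Z{\left(4 \right)} \right)}} = \frac{1}{21 - 3 \left(3 - 4\right) + 2 \left(3 - 4\right)^{2}} = \frac{1}{21 - -3 + 2 \left(-1\right)^{2}} = \frac{1}{21 + 3 + 2 \cdot 1} = \frac{1}{21 + 3 + 2} = \frac{1}{26}$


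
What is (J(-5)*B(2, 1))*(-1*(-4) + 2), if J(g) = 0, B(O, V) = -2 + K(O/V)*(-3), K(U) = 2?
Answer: 0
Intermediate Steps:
B(O, V) = -8 (B(O, V) = -2 + 2*(-3) = -2 - 6 = -8)
(J(-5)*B(2, 1))*(-1*(-4) + 2) = (0*(-8))*(-1*(-4) + 2) = 0*(4 + 2) = 0*6 = 0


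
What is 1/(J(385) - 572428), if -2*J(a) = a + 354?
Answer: -2/1145595 ≈ -1.7458e-6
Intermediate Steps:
J(a) = -177 - a/2 (J(a) = -(a + 354)/2 = -(354 + a)/2 = -177 - a/2)
1/(J(385) - 572428) = 1/((-177 - ½*385) - 572428) = 1/((-177 - 385/2) - 572428) = 1/(-739/2 - 572428) = 1/(-1145595/2) = -2/1145595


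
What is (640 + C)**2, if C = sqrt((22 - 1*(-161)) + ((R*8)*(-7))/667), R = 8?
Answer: (426880 + sqrt(81115871))**2/444889 ≈ 4.2707e+5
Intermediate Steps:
C = sqrt(81115871)/667 (C = sqrt((22 - 1*(-161)) + ((8*8)*(-7))/667) = sqrt((22 + 161) + (64*(-7))*(1/667)) = sqrt(183 - 448*1/667) = sqrt(183 - 448/667) = sqrt(121613/667) = sqrt(81115871)/667 ≈ 13.503)
(640 + C)**2 = (640 + sqrt(81115871)/667)**2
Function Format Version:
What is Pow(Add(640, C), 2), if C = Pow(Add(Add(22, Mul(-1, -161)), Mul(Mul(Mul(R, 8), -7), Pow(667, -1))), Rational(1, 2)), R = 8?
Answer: Mul(Rational(1, 444889), Pow(Add(426880, Pow(81115871, Rational(1, 2))), 2)) ≈ 4.2707e+5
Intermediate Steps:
C = Mul(Rational(1, 667), Pow(81115871, Rational(1, 2))) (C = Pow(Add(Add(22, Mul(-1, -161)), Mul(Mul(Mul(8, 8), -7), Pow(667, -1))), Rational(1, 2)) = Pow(Add(Add(22, 161), Mul(Mul(64, -7), Rational(1, 667))), Rational(1, 2)) = Pow(Add(183, Mul(-448, Rational(1, 667))), Rational(1, 2)) = Pow(Add(183, Rational(-448, 667)), Rational(1, 2)) = Pow(Rational(121613, 667), Rational(1, 2)) = Mul(Rational(1, 667), Pow(81115871, Rational(1, 2))) ≈ 13.503)
Pow(Add(640, C), 2) = Pow(Add(640, Mul(Rational(1, 667), Pow(81115871, Rational(1, 2)))), 2)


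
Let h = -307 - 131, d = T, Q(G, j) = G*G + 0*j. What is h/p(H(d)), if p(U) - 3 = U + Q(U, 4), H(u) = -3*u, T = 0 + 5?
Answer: -146/71 ≈ -2.0563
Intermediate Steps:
Q(G, j) = G² (Q(G, j) = G² + 0 = G²)
T = 5
d = 5
p(U) = 3 + U + U² (p(U) = 3 + (U + U²) = 3 + U + U²)
h = -438
h/p(H(d)) = -438/(3 - 3*5 + (-3*5)²) = -438/(3 - 15 + (-15)²) = -438/(3 - 15 + 225) = -438/213 = -438*1/213 = -146/71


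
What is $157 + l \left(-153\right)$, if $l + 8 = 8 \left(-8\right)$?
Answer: $11173$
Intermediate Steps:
$l = -72$ ($l = -8 + 8 \left(-8\right) = -8 - 64 = -72$)
$157 + l \left(-153\right) = 157 - -11016 = 157 + 11016 = 11173$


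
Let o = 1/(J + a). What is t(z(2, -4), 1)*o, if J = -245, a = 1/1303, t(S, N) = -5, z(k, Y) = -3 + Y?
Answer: 6515/319234 ≈ 0.020408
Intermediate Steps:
a = 1/1303 ≈ 0.00076746
o = -1303/319234 (o = 1/(-245 + 1/1303) = 1/(-319234/1303) = -1303/319234 ≈ -0.0040816)
t(z(2, -4), 1)*o = -5*(-1303/319234) = 6515/319234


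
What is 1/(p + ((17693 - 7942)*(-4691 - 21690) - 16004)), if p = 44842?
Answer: -1/257212293 ≈ -3.8878e-9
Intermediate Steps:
1/(p + ((17693 - 7942)*(-4691 - 21690) - 16004)) = 1/(44842 + ((17693 - 7942)*(-4691 - 21690) - 16004)) = 1/(44842 + (9751*(-26381) - 16004)) = 1/(44842 + (-257241131 - 16004)) = 1/(44842 - 257257135) = 1/(-257212293) = -1/257212293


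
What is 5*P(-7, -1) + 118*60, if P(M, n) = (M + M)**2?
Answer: 8060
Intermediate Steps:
P(M, n) = 4*M**2 (P(M, n) = (2*M)**2 = 4*M**2)
5*P(-7, -1) + 118*60 = 5*(4*(-7)**2) + 118*60 = 5*(4*49) + 7080 = 5*196 + 7080 = 980 + 7080 = 8060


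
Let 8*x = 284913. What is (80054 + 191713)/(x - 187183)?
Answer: -2174136/1212551 ≈ -1.7930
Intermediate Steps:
x = 284913/8 (x = (⅛)*284913 = 284913/8 ≈ 35614.)
(80054 + 191713)/(x - 187183) = (80054 + 191713)/(284913/8 - 187183) = 271767/(-1212551/8) = 271767*(-8/1212551) = -2174136/1212551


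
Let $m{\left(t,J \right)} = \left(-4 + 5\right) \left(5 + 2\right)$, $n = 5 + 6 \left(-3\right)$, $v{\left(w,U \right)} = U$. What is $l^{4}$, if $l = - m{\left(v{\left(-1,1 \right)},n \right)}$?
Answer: $2401$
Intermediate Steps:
$n = -13$ ($n = 5 - 18 = -13$)
$m{\left(t,J \right)} = 7$ ($m{\left(t,J \right)} = 1 \cdot 7 = 7$)
$l = -7$ ($l = \left(-1\right) 7 = -7$)
$l^{4} = \left(-7\right)^{4} = 2401$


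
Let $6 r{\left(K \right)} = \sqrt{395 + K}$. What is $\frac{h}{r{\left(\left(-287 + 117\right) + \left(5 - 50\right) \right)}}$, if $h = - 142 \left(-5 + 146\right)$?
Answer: $- \frac{20022 \sqrt{5}}{5} \approx -8954.1$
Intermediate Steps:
$h = -20022$ ($h = \left(-142\right) 141 = -20022$)
$r{\left(K \right)} = \frac{\sqrt{395 + K}}{6}$
$\frac{h}{r{\left(\left(-287 + 117\right) + \left(5 - 50\right) \right)}} = - \frac{20022}{\frac{1}{6} \sqrt{395 + \left(\left(-287 + 117\right) + \left(5 - 50\right)\right)}} = - \frac{20022}{\frac{1}{6} \sqrt{395 + \left(-170 + \left(5 - 50\right)\right)}} = - \frac{20022}{\frac{1}{6} \sqrt{395 - 215}} = - \frac{20022}{\frac{1}{6} \sqrt{180}} = - \frac{20022}{\frac{1}{6} \cdot 6 \sqrt{5}} = - \frac{20022}{\sqrt{5}} = - 20022 \frac{\sqrt{5}}{5} = - \frac{20022 \sqrt{5}}{5}$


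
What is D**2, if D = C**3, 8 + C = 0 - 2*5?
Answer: 34012224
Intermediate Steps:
C = -18 (C = -8 + (0 - 2*5) = -8 + (0 - 10) = -8 - 10 = -18)
D = -5832 (D = (-18)**3 = -5832)
D**2 = (-5832)**2 = 34012224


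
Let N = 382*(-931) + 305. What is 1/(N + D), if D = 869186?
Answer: 1/513849 ≈ 1.9461e-6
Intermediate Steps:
N = -355337 (N = -355642 + 305 = -355337)
1/(N + D) = 1/(-355337 + 869186) = 1/513849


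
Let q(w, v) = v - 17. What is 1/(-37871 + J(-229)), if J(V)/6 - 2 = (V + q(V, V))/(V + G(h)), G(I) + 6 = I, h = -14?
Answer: -83/3141347 ≈ -2.6422e-5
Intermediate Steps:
G(I) = -6 + I
q(w, v) = -17 + v
J(V) = 12 + 6*(-17 + 2*V)/(-20 + V) (J(V) = 12 + 6*((V + (-17 + V))/(V + (-6 - 14))) = 12 + 6*((-17 + 2*V)/(V - 20)) = 12 + 6*((-17 + 2*V)/(-20 + V)) = 12 + 6*(-17 + 2*V)/(-20 + V))
1/(-37871 + J(-229)) = 1/(-37871 + 6*(-57 + 4*(-229))/(-20 - 229)) = 1/(-37871 + 6*(-57 - 916)/(-249)) = 1/(-37871 + 6*(-1/249)*(-973)) = 1/(-37871 + 1946/83) = 1/(-3141347/83) = -83/3141347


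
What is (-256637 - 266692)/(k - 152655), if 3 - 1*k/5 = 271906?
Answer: 523329/1512170 ≈ 0.34608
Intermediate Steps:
k = -1359515 (k = 15 - 5*271906 = 15 - 1359530 = -1359515)
(-256637 - 266692)/(k - 152655) = (-256637 - 266692)/(-1359515 - 152655) = -523329/(-1512170) = -523329*(-1/1512170) = 523329/1512170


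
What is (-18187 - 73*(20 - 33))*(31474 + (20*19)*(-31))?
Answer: -339485172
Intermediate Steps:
(-18187 - 73*(20 - 33))*(31474 + (20*19)*(-31)) = (-18187 - 73*(-13))*(31474 + 380*(-31)) = (-18187 + 949)*(31474 - 11780) = -17238*19694 = -339485172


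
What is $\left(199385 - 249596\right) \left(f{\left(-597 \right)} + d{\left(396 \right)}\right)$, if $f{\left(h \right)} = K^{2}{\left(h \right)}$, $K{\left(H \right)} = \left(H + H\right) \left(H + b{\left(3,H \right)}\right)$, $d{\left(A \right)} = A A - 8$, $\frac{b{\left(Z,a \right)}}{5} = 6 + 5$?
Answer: $-21028401481340232$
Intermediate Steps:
$b{\left(Z,a \right)} = 55$ ($b{\left(Z,a \right)} = 5 \left(6 + 5\right) = 5 \cdot 11 = 55$)
$d{\left(A \right)} = -8 + A^{2}$ ($d{\left(A \right)} = A^{2} - 8 = -8 + A^{2}$)
$K{\left(H \right)} = 2 H \left(55 + H\right)$ ($K{\left(H \right)} = \left(H + H\right) \left(H + 55\right) = 2 H \left(55 + H\right)$)
$f{\left(h \right)} = 4 h^{2} \left(55 + h\right)^{2}$ ($f{\left(h \right)} = \left(2 h \left(55 + h\right)\right)^{2} = 4 h^{2} \left(55 + h\right)^{2}$)
$\left(199385 - 249596\right) \left(f{\left(-597 \right)} + d{\left(396 \right)}\right) = \left(199385 - 249596\right) \left(4 \left(-597\right)^{2} \left(55 - 597\right)^{2} - \left(8 - 396^{2}\right)\right) = - 50211 \left(4 \cdot 356409 \left(-542\right)^{2} + \left(-8 + 156816\right)\right) = - 50211 \left(4 \cdot 356409 \cdot 293764 + 156808\right) = - 50211 \left(418800533904 + 156808\right) = \left(-50211\right) 418800690712 = -21028401481340232$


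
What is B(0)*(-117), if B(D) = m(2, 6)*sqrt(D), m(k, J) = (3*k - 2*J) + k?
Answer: 0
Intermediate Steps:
m(k, J) = -2*J + 4*k (m(k, J) = (-2*J + 3*k) + k = -2*J + 4*k)
B(D) = -4*sqrt(D) (B(D) = (-2*6 + 4*2)*sqrt(D) = (-12 + 8)*sqrt(D) = -4*sqrt(D))
B(0)*(-117) = -4*sqrt(0)*(-117) = -4*0*(-117) = 0*(-117) = 0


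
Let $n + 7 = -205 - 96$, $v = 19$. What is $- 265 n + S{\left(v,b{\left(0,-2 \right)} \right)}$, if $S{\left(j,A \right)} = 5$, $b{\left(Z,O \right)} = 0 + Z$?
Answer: $81625$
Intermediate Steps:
$b{\left(Z,O \right)} = Z$
$n = -308$ ($n = -7 - 301 = -308$)
$- 265 n + S{\left(v,b{\left(0,-2 \right)} \right)} = \left(-265\right) \left(-308\right) + 5 = 81620 + 5 = 81625$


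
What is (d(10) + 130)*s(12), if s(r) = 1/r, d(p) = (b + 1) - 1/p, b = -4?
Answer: 423/40 ≈ 10.575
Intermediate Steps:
d(p) = -3 - 1/p (d(p) = (-4 + 1) - 1/p = -3 - 1/p)
(d(10) + 130)*s(12) = ((-3 - 1/10) + 130)/12 = ((-3 - 1*⅒) + 130)*(1/12) = ((-3 - ⅒) + 130)*(1/12) = (-31/10 + 130)*(1/12) = (1269/10)*(1/12) = 423/40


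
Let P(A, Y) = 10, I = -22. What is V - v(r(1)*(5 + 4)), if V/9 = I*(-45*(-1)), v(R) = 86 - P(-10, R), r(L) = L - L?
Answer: -8986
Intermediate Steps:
r(L) = 0
v(R) = 76 (v(R) = 86 - 1*10 = 86 - 10 = 76)
V = -8910 (V = 9*(-(-990)*(-1)) = 9*(-22*45) = 9*(-990) = -8910)
V - v(r(1)*(5 + 4)) = -8910 - 1*76 = -8910 - 76 = -8986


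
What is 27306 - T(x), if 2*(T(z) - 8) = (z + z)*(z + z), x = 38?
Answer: 24410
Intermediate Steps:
T(z) = 8 + 2*z² (T(z) = 8 + ((z + z)*(z + z))/2 = 8 + ((2*z)*(2*z))/2 = 8 + (4*z²)/2 = 8 + 2*z²)
27306 - T(x) = 27306 - (8 + 2*38²) = 27306 - (8 + 2*1444) = 27306 - (8 + 2888) = 27306 - 1*2896 = 27306 - 2896 = 24410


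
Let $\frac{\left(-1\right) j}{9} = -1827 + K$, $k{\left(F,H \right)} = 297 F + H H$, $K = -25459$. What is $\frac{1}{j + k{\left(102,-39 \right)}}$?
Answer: $\frac{1}{277389} \approx 3.605 \cdot 10^{-6}$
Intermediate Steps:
$k{\left(F,H \right)} = H^{2} + 297 F$ ($k{\left(F,H \right)} = 297 F + H^{2} = H^{2} + 297 F$)
$j = 245574$ ($j = - 9 \left(-1827 - 25459\right) = \left(-9\right) \left(-27286\right) = 245574$)
$\frac{1}{j + k{\left(102,-39 \right)}} = \frac{1}{245574 + \left(\left(-39\right)^{2} + 297 \cdot 102\right)} = \frac{1}{245574 + \left(1521 + 30294\right)} = \frac{1}{245574 + 31815} = \frac{1}{277389}$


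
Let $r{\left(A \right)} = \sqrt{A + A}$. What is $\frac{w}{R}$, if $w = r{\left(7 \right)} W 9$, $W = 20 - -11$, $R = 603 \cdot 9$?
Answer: $\frac{31 \sqrt{14}}{603} \approx 0.19236$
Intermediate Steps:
$R = 5427$
$W = 31$ ($W = 20 + 11 = 31$)
$r{\left(A \right)} = \sqrt{2} \sqrt{A}$ ($r{\left(A \right)} = \sqrt{2 A} = \sqrt{2} \sqrt{A}$)
$w = 279 \sqrt{14}$ ($w = \sqrt{2} \sqrt{7} \cdot 31 \cdot 9 = \sqrt{14} \cdot 31 \cdot 9 = 31 \sqrt{14} \cdot 9 = 279 \sqrt{14} \approx 1043.9$)
$\frac{w}{R} = \frac{279 \sqrt{14}}{5427} = 279 \sqrt{14} \cdot \frac{1}{5427} = \frac{31 \sqrt{14}}{603}$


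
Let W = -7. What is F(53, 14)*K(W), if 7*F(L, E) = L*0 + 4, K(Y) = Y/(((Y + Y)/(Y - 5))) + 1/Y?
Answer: -172/49 ≈ -3.5102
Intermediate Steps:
K(Y) = -5/2 + 1/Y + Y/2 (K(Y) = Y/(((2*Y)/(-5 + Y))) + 1/Y = Y/((2*Y/(-5 + Y))) + 1/Y = Y*((-5 + Y)/(2*Y)) + 1/Y = (-5/2 + Y/2) + 1/Y = -5/2 + 1/Y + Y/2)
F(L, E) = 4/7 (F(L, E) = (L*0 + 4)/7 = (0 + 4)/7 = (⅐)*4 = 4/7)
F(53, 14)*K(W) = 4*((½)*(2 - 7*(-5 - 7))/(-7))/7 = 4*((½)*(-⅐)*(2 - 7*(-12)))/7 = 4*((½)*(-⅐)*(2 + 84))/7 = 4*((½)*(-⅐)*86)/7 = (4/7)*(-43/7) = -172/49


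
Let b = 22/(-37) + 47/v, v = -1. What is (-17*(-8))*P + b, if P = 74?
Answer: 370607/37 ≈ 10016.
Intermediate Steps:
b = -1761/37 (b = 22/(-37) + 47/(-1) = 22*(-1/37) + 47*(-1) = -22/37 - 47 = -1761/37 ≈ -47.595)
(-17*(-8))*P + b = -17*(-8)*74 - 1761/37 = 136*74 - 1761/37 = 10064 - 1761/37 = 370607/37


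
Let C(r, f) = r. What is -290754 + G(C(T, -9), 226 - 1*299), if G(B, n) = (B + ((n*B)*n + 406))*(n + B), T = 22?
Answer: -6291720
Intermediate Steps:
G(B, n) = (B + n)*(406 + B + B*n²) (G(B, n) = (B + ((B*n)*n + 406))*(B + n) = (B + (B*n² + 406))*(B + n) = (B + (406 + B*n²))*(B + n) = (406 + B + B*n²)*(B + n) = (B + n)*(406 + B + B*n²))
-290754 + G(C(T, -9), 226 - 1*299) = -290754 + (22² + 406*22 + 406*(226 - 1*299) + 22*(226 - 1*299) + 22*(226 - 1*299)³ + 22²*(226 - 1*299)²) = -290754 + (484 + 8932 + 406*(226 - 299) + 22*(226 - 299) + 22*(226 - 299)³ + 484*(226 - 299)²) = -290754 + (484 + 8932 + 406*(-73) + 22*(-73) + 22*(-73)³ + 484*(-73)²) = -290754 + (484 + 8932 - 29638 - 1606 + 22*(-389017) + 484*5329) = -290754 + (484 + 8932 - 29638 - 1606 - 8558374 + 2579236) = -290754 - 6000966 = -6291720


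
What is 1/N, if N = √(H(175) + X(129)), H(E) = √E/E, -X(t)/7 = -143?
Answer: √35/√(35035 + √7) ≈ 0.031606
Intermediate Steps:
X(t) = 1001 (X(t) = -7*(-143) = 1001)
H(E) = E^(-½)
N = √(1001 + √7/35) (N = √(175^(-½) + 1001) = √(√7/35 + 1001) = √(1001 + √7/35) ≈ 31.640)
1/N = 1/(√(1226225 + 35*√7)/35) = 35/√(1226225 + 35*√7)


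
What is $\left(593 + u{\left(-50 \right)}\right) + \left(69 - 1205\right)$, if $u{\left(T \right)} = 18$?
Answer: $-525$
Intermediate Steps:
$\left(593 + u{\left(-50 \right)}\right) + \left(69 - 1205\right) = \left(593 + 18\right) + \left(69 - 1205\right) = 611 - 1136 = -525$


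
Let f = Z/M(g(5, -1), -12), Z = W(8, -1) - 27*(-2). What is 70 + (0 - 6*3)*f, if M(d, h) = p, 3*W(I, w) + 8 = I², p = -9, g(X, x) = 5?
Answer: 646/3 ≈ 215.33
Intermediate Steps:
W(I, w) = -8/3 + I²/3
M(d, h) = -9
Z = 218/3 (Z = (-8/3 + (⅓)*8²) - 27*(-2) = (-8/3 + (⅓)*64) + 54 = (-8/3 + 64/3) + 54 = 56/3 + 54 = 218/3 ≈ 72.667)
f = -218/27 (f = (218/3)/(-9) = (218/3)*(-⅑) = -218/27 ≈ -8.0741)
70 + (0 - 6*3)*f = 70 + (0 - 6*3)*(-218/27) = 70 + (0 - 18)*(-218/27) = 70 - 18*(-218/27) = 70 + 436/3 = 646/3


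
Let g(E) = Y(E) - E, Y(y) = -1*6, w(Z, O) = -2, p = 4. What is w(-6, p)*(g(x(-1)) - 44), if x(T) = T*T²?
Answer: 98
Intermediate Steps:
x(T) = T³
Y(y) = -6
g(E) = -6 - E
w(-6, p)*(g(x(-1)) - 44) = -2*((-6 - 1*(-1)³) - 44) = -2*((-6 - 1*(-1)) - 44) = -2*((-6 + 1) - 44) = -2*(-5 - 44) = -2*(-49) = 98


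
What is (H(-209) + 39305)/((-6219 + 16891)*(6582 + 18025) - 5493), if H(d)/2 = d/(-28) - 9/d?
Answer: 115050363/768368802586 ≈ 0.00014973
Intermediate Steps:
H(d) = -18/d - d/14 (H(d) = 2*(d/(-28) - 9/d) = 2*(d*(-1/28) - 9/d) = 2*(-d/28 - 9/d) = 2*(-9/d - d/28) = -18/d - d/14)
(H(-209) + 39305)/((-6219 + 16891)*(6582 + 18025) - 5493) = ((-18/(-209) - 1/14*(-209)) + 39305)/((-6219 + 16891)*(6582 + 18025) - 5493) = ((-18*(-1/209) + 209/14) + 39305)/(10672*24607 - 5493) = ((18/209 + 209/14) + 39305)/(262605904 - 5493) = (43933/2926 + 39305)/262600411 = (115050363/2926)*(1/262600411) = 115050363/768368802586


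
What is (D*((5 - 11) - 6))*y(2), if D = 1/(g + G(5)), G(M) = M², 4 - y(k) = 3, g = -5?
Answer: -⅗ ≈ -0.60000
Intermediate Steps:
y(k) = 1 (y(k) = 4 - 1*3 = 4 - 3 = 1)
D = 1/20 (D = 1/(-5 + 5²) = 1/(-5 + 25) = 1/20 ≈ 0.050000)
(D*((5 - 11) - 6))*y(2) = (((5 - 11) - 6)/20)*1 = ((-6 - 6)/20)*1 = ((1/20)*(-12))*1 = -⅗*1 = -⅗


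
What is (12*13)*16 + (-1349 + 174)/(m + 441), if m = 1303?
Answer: 4351849/1744 ≈ 2495.3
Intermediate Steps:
(12*13)*16 + (-1349 + 174)/(m + 441) = (12*13)*16 + (-1349 + 174)/(1303 + 441) = 156*16 - 1175/1744 = 2496 - 1175*1/1744 = 2496 - 1175/1744 = 4351849/1744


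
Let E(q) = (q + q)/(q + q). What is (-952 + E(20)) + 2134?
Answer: 1183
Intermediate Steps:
E(q) = 1 (E(q) = (2*q)/((2*q)) = (2*q)*(1/(2*q)) = 1)
(-952 + E(20)) + 2134 = (-952 + 1) + 2134 = -951 + 2134 = 1183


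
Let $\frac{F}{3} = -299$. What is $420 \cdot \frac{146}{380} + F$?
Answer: $- \frac{13977}{19} \approx -735.63$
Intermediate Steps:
$F = -897$ ($F = 3 \left(-299\right) = -897$)
$420 \cdot \frac{146}{380} + F = 420 \cdot \frac{146}{380} - 897 = 420 \cdot 146 \cdot \frac{1}{380} - 897 = 420 \cdot \frac{73}{190} - 897 = \frac{3066}{19} - 897 = - \frac{13977}{19}$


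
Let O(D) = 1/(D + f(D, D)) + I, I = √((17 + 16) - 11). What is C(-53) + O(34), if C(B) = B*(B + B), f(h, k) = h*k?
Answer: 6685421/1190 + √22 ≈ 5622.7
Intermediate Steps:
I = √22 (I = √(33 - 11) = √22 ≈ 4.6904)
C(B) = 2*B² (C(B) = B*(2*B) = 2*B²)
O(D) = √22 + 1/(D + D²) (O(D) = 1/(D + D*D) + √22 = 1/(D + D²) + √22 = √22 + 1/(D + D²))
C(-53) + O(34) = 2*(-53)² + (1 + 34*√22 + √22*34²)/(34*(1 + 34)) = 2*2809 + (1/34)*(1 + 34*√22 + √22*1156)/35 = 5618 + (1/34)*(1/35)*(1 + 34*√22 + 1156*√22) = 5618 + (1/34)*(1/35)*(1 + 1190*√22) = 5618 + (1/1190 + √22) = 6685421/1190 + √22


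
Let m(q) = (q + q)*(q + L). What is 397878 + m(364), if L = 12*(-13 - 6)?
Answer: 496886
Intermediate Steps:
L = -228 (L = 12*(-19) = -228)
m(q) = 2*q*(-228 + q) (m(q) = (q + q)*(q - 228) = (2*q)*(-228 + q) = 2*q*(-228 + q))
397878 + m(364) = 397878 + 2*364*(-228 + 364) = 397878 + 2*364*136 = 397878 + 99008 = 496886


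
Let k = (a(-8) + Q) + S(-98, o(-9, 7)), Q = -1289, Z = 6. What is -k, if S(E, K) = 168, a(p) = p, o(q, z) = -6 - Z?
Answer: 1129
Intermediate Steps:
o(q, z) = -12 (o(q, z) = -6 - 1*6 = -6 - 6 = -12)
k = -1129 (k = (-8 - 1289) + 168 = -1297 + 168 = -1129)
-k = -1*(-1129) = 1129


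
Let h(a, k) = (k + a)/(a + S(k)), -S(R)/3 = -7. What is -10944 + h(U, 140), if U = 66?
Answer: -951922/87 ≈ -10942.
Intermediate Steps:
S(R) = 21 (S(R) = -3*(-7) = 21)
h(a, k) = (a + k)/(21 + a) (h(a, k) = (k + a)/(a + 21) = (a + k)/(21 + a))
-10944 + h(U, 140) = -10944 + (66 + 140)/(21 + 66) = -10944 + 206/87 = -951922/87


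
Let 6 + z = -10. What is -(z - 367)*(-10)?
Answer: -3830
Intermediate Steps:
z = -16 (z = -6 - 10 = -16)
-(z - 367)*(-10) = -(-16 - 367)*(-10) = -(-383)*(-10) = -1*3830 = -3830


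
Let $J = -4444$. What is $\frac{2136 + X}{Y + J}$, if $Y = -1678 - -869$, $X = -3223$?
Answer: $\frac{1087}{5253} \approx 0.20693$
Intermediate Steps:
$Y = -809$ ($Y = -1678 + 869 = -809$)
$\frac{2136 + X}{Y + J} = \frac{2136 - 3223}{-809 - 4444} = - \frac{1087}{-5253} = \left(-1087\right) \left(- \frac{1}{5253}\right) = \frac{1087}{5253}$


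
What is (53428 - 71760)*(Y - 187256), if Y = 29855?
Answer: 2885475132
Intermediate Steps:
(53428 - 71760)*(Y - 187256) = (53428 - 71760)*(29855 - 187256) = -18332*(-157401) = 2885475132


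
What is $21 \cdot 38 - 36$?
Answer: $762$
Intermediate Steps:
$21 \cdot 38 - 36 = 798 - 36 = 762$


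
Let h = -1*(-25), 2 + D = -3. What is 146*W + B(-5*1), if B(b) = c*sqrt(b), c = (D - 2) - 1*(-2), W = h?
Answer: 3650 - 5*I*sqrt(5) ≈ 3650.0 - 11.18*I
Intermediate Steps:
D = -5 (D = -2 - 3 = -5)
h = 25
W = 25
c = -5 (c = (-5 - 2) - 1*(-2) = -7 + 2 = -5)
B(b) = -5*sqrt(b)
146*W + B(-5*1) = 146*25 - 5*I*sqrt(5) = 3650 - 5*I*sqrt(5)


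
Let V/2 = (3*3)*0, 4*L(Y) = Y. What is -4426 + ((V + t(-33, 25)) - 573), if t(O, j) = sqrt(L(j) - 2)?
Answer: -4999 + sqrt(17)/2 ≈ -4996.9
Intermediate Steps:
L(Y) = Y/4
t(O, j) = sqrt(-2 + j/4) (t(O, j) = sqrt(j/4 - 2) = sqrt(-2 + j/4))
V = 0 (V = 2*((3*3)*0) = 2*(9*0) = 2*0 = 0)
-4426 + ((V + t(-33, 25)) - 573) = -4426 + ((0 + sqrt(-8 + 25)/2) - 573) = -4426 + ((0 + sqrt(17)/2) - 573) = -4426 + (sqrt(17)/2 - 573) = -4426 + (-573 + sqrt(17)/2) = -4999 + sqrt(17)/2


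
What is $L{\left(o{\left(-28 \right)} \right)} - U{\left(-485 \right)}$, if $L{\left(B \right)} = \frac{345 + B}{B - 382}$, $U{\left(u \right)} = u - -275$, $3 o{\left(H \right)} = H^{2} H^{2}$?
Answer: $\frac{129452791}{613510} \approx 211.0$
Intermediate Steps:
$o{\left(H \right)} = \frac{H^{4}}{3}$ ($o{\left(H \right)} = \frac{H^{2} H^{2}}{3} = \frac{H^{4}}{3}$)
$U{\left(u \right)} = 275 + u$ ($U{\left(u \right)} = u + 275 = 275 + u$)
$L{\left(B \right)} = \frac{345 + B}{-382 + B}$
$L{\left(o{\left(-28 \right)} \right)} - U{\left(-485 \right)} = \frac{345 + \frac{\left(-28\right)^{4}}{3}}{-382 + \frac{\left(-28\right)^{4}}{3}} - \left(275 - 485\right) = \frac{345 + \frac{1}{3} \cdot 614656}{-382 + \frac{1}{3} \cdot 614656} - -210 = \frac{345 + \frac{614656}{3}}{-382 + \frac{614656}{3}} + 210 = \frac{1}{\frac{613510}{3}} \cdot \frac{615691}{3} + 210 = \frac{3}{613510} \cdot \frac{615691}{3} + 210 = \frac{615691}{613510} + 210 = \frac{129452791}{613510}$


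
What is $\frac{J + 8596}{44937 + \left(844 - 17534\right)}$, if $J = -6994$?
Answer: $\frac{1602}{28247} \approx 0.056714$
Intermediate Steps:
$\frac{J + 8596}{44937 + \left(844 - 17534\right)} = \frac{-6994 + 8596}{44937 + \left(844 - 17534\right)} = \frac{1602}{44937 - 16690} = \frac{1602}{28247}$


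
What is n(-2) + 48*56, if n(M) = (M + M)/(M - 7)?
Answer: 24196/9 ≈ 2688.4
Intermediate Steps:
n(M) = 2*M/(-7 + M) (n(M) = (2*M)/(-7 + M) = 2*M/(-7 + M))
n(-2) + 48*56 = 2*(-2)/(-7 - 2) + 48*56 = 2*(-2)/(-9) + 2688 = 2*(-2)*(-1/9) + 2688 = 4/9 + 2688 = 24196/9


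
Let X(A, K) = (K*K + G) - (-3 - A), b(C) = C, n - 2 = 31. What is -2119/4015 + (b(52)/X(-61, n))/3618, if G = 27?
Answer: -2027748164/3842198415 ≈ -0.52776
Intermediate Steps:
n = 33 (n = 2 + 31 = 33)
X(A, K) = 30 + A + K**2 (X(A, K) = (K*K + 27) - (-3 - A) = (K**2 + 27) + (3 + A) = (27 + K**2) + (3 + A) = 30 + A + K**2)
-2119/4015 + (b(52)/X(-61, n))/3618 = -2119/4015 + (52/(30 - 61 + 33**2))/3618 = -2119*1/4015 + (52/(30 - 61 + 1089))*(1/3618) = -2119/4015 + (52/1058)*(1/3618) = -2119/4015 + (52*(1/1058))*(1/3618) = -2119/4015 + (26/529)*(1/3618) = -2119/4015 + 13/956961 = -2027748164/3842198415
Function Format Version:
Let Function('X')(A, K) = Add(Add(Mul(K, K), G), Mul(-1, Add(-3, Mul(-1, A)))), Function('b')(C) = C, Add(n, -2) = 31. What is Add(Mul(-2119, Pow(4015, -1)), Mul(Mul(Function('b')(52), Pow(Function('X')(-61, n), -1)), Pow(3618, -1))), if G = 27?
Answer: Rational(-2027748164, 3842198415) ≈ -0.52776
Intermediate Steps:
n = 33 (n = Add(2, 31) = 33)
Function('X')(A, K) = Add(30, A, Pow(K, 2)) (Function('X')(A, K) = Add(Add(Mul(K, K), 27), Mul(-1, Add(-3, Mul(-1, A)))) = Add(Add(Pow(K, 2), 27), Add(3, A)) = Add(Add(27, Pow(K, 2)), Add(3, A)) = Add(30, A, Pow(K, 2)))
Add(Mul(-2119, Pow(4015, -1)), Mul(Mul(Function('b')(52), Pow(Function('X')(-61, n), -1)), Pow(3618, -1))) = Add(Mul(-2119, Pow(4015, -1)), Mul(Mul(52, Pow(Add(30, -61, Pow(33, 2)), -1)), Pow(3618, -1))) = Add(Mul(-2119, Rational(1, 4015)), Mul(Mul(52, Pow(Add(30, -61, 1089), -1)), Rational(1, 3618))) = Add(Rational(-2119, 4015), Mul(Mul(52, Pow(1058, -1)), Rational(1, 3618))) = Add(Rational(-2119, 4015), Mul(Mul(52, Rational(1, 1058)), Rational(1, 3618))) = Add(Rational(-2119, 4015), Mul(Rational(26, 529), Rational(1, 3618))) = Add(Rational(-2119, 4015), Rational(13, 956961)) = Rational(-2027748164, 3842198415)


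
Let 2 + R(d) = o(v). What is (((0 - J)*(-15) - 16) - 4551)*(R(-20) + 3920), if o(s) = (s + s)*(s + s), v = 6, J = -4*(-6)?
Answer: -17088834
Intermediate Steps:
J = 24
o(s) = 4*s² (o(s) = (2*s)*(2*s) = 4*s²)
R(d) = 142 (R(d) = -2 + 4*6² = -2 + 4*36 = -2 + 144 = 142)
(((0 - J)*(-15) - 16) - 4551)*(R(-20) + 3920) = (((0 - 1*24)*(-15) - 16) - 4551)*(142 + 3920) = (((0 - 24)*(-15) - 16) - 4551)*4062 = ((-24*(-15) - 16) - 4551)*4062 = ((360 - 16) - 4551)*4062 = (344 - 4551)*4062 = -4207*4062 = -17088834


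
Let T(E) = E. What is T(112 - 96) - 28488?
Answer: -28472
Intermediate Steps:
T(112 - 96) - 28488 = (112 - 96) - 28488 = 16 - 28488 = -28472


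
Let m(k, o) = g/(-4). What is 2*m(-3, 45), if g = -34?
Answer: 17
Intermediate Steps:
m(k, o) = 17/2 (m(k, o) = -34/(-4) = -34*(-1/4) = 17/2)
2*m(-3, 45) = 2*(17/2) = 17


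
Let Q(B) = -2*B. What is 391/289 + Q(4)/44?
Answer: 219/187 ≈ 1.1711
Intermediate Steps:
391/289 + Q(4)/44 = 391/289 - 2*4/44 = 391*(1/289) - 8*1/44 = 23/17 - 2/11 = 219/187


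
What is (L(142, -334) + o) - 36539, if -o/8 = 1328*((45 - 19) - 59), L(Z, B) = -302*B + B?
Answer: 414587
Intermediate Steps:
L(Z, B) = -301*B
o = 350592 (o = -10624*((45 - 19) - 59) = -10624*(26 - 59) = -10624*(-33) = -8*(-43824) = 350592)
(L(142, -334) + o) - 36539 = (-301*(-334) + 350592) - 36539 = (100534 + 350592) - 36539 = 451126 - 36539 = 414587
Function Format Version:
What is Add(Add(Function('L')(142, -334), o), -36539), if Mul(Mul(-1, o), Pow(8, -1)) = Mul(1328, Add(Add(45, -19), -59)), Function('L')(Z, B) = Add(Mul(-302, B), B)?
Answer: 414587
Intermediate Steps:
Function('L')(Z, B) = Mul(-301, B)
o = 350592 (o = Mul(-8, Mul(1328, Add(Add(45, -19), -59))) = Mul(-8, Mul(1328, Add(26, -59))) = Mul(-8, Mul(1328, -33)) = Mul(-8, -43824) = 350592)
Add(Add(Function('L')(142, -334), o), -36539) = Add(Add(Mul(-301, -334), 350592), -36539) = Add(Add(100534, 350592), -36539) = Add(451126, -36539) = 414587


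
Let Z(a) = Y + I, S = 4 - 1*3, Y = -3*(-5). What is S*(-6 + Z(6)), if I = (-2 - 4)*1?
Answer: 3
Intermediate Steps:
Y = 15
I = -6 (I = -6*1 = -6)
S = 1 (S = 4 - 3 = 1)
Z(a) = 9 (Z(a) = 15 - 6 = 9)
S*(-6 + Z(6)) = 1*(-6 + 9) = 1*3 = 3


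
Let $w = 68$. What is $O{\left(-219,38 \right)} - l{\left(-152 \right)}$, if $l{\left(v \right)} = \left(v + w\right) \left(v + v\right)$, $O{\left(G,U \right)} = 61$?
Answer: $-25475$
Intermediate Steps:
$l{\left(v \right)} = 2 v \left(68 + v\right)$ ($l{\left(v \right)} = \left(v + 68\right) \left(v + v\right) = \left(68 + v\right) 2 v = 2 v \left(68 + v\right)$)
$O{\left(-219,38 \right)} - l{\left(-152 \right)} = 61 - 2 \left(-152\right) \left(68 - 152\right) = 61 - 2 \left(-152\right) \left(-84\right) = 61 - 25536 = -25475$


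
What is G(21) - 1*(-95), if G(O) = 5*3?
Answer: 110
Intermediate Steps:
G(O) = 15
G(21) - 1*(-95) = 15 - 1*(-95) = 15 + 95 = 110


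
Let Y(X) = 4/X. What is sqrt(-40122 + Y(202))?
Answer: 4*I*sqrt(25580270)/101 ≈ 200.3*I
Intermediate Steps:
sqrt(-40122 + Y(202)) = sqrt(-40122 + 4/202) = sqrt(-40122 + 4*(1/202)) = sqrt(-40122 + 2/101) = sqrt(-4052320/101) = 4*I*sqrt(25580270)/101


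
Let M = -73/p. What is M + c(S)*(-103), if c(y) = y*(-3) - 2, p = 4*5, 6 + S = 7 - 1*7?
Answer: -33033/20 ≈ -1651.7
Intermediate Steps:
S = -6 (S = -6 + (7 - 1*7) = -6 + (7 - 7) = -6 + 0 = -6)
p = 20
M = -73/20 ≈ -3.6500
c(y) = -2 - 3*y (c(y) = -3*y - 2 = -2 - 3*y)
M + c(S)*(-103) = -73/20 + (-2 - 3*(-6))*(-103) = -73/20 + (-2 + 18)*(-103) = -73/20 + 16*(-103) = -73/20 - 1648 = -33033/20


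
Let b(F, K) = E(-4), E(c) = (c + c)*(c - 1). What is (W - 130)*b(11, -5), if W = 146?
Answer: 640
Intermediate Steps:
E(c) = 2*c*(-1 + c) (E(c) = (2*c)*(-1 + c) = 2*c*(-1 + c))
b(F, K) = 40 (b(F, K) = 2*(-4)*(-1 - 4) = 2*(-4)*(-5) = 40)
(W - 130)*b(11, -5) = (146 - 130)*40 = 16*40 = 640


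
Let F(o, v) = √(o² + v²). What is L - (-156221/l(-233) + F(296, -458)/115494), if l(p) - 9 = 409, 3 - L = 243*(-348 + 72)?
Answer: 28191899/418 - √74345/57747 ≈ 67445.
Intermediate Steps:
L = 67071 (L = 3 - 243*(-348 + 72) = 3 - 243*(-276) = 3 - 1*(-67068) = 3 + 67068 = 67071)
l(p) = 418 (l(p) = 9 + 409 = 418)
L - (-156221/l(-233) + F(296, -458)/115494) = 67071 - (-156221/418 + √(296² + (-458)²)/115494) = 67071 - (-156221*1/418 + √(87616 + 209764)*(1/115494)) = 67071 - (-156221/418 + √297380*(1/115494)) = 67071 - (-156221/418 + (2*√74345)*(1/115494)) = 67071 - (-156221/418 + √74345/57747) = 67071 + (156221/418 - √74345/57747) = 28191899/418 - √74345/57747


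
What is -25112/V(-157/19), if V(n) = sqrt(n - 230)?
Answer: 25112*I*sqrt(9557)/1509 ≈ 1626.9*I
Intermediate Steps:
V(n) = sqrt(-230 + n)
-25112/V(-157/19) = -25112/sqrt(-230 - 157/19) = -25112*(-I*sqrt(9557)/1509) = -(-25112)*I*sqrt(9557)/1509 = 25112*I*sqrt(9557)/1509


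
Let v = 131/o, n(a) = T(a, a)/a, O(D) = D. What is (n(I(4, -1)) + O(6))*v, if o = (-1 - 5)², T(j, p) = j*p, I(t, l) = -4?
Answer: 131/18 ≈ 7.2778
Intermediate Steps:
o = 36 (o = (-6)² = 36)
n(a) = a (n(a) = (a*a)/a = a²/a = a)
v = 131/36 ≈ 3.6389
(n(I(4, -1)) + O(6))*v = (-4 + 6)*(131/36) = 2*(131/36) = 131/18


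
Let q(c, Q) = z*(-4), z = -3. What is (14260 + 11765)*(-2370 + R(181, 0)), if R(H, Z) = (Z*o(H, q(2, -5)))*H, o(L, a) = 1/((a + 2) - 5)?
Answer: -61679250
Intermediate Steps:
q(c, Q) = 12 (q(c, Q) = -3*(-4) = 12)
o(L, a) = 1/(-3 + a) (o(L, a) = 1/((2 + a) - 5) = 1/(-3 + a))
R(H, Z) = H*Z/9 (R(H, Z) = (Z/(-3 + 12))*H = (Z/9)*H = H*Z/9)
(14260 + 11765)*(-2370 + R(181, 0)) = (14260 + 11765)*(-2370 + (⅑)*181*0) = 26025*(-2370 + 0) = 26025*(-2370) = -61679250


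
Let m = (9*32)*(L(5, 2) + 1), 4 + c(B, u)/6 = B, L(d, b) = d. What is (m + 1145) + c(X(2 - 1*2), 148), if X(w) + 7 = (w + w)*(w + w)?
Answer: 2807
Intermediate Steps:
X(w) = -7 + 4*w² (X(w) = -7 + (w + w)*(w + w) = -7 + (2*w)*(2*w) = -7 + 4*w²)
c(B, u) = -24 + 6*B
m = 1728 (m = (9*32)*(5 + 1) = 288*6 = 1728)
(m + 1145) + c(X(2 - 1*2), 148) = (1728 + 1145) + (-24 + 6*(-7 + 4*(2 - 1*2)²)) = 2873 + (-24 + 6*(-7 + 4*(2 - 2)²)) = 2873 + (-24 + 6*(-7 + 4*0²)) = 2873 + (-24 + 6*(-7 + 4*0)) = 2873 + (-24 + 6*(-7 + 0)) = 2873 + (-24 + 6*(-7)) = 2873 + (-24 - 42) = 2873 - 66 = 2807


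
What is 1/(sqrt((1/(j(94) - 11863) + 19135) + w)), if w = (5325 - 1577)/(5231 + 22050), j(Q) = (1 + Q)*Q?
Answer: sqrt(122511335476679435734)/1531101300958 ≈ 0.0072291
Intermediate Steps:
j(Q) = Q*(1 + Q)
w = 3748/27281 ≈ 0.13738
1/(sqrt((1/(j(94) - 11863) + 19135) + w)) = 1/(sqrt((1/(94*(1 + 94) - 11863) + 19135) + 3748/27281)) = 1/(sqrt((1/(94*95 - 11863) + 19135) + 3748/27281)) = 1/(sqrt((1/(8930 - 11863) + 19135) + 3748/27281)) = 1/(sqrt((1/(-2933) + 19135) + 3748/27281)) = 1/(sqrt((-1/2933 + 19135) + 3748/27281)) = 1/(sqrt(56122954/2933 + 3748/27281)) = 1/(sqrt(1531101300958/80015173)) = 1/(sqrt(122511335476679435734)/80015173) = sqrt(122511335476679435734)/1531101300958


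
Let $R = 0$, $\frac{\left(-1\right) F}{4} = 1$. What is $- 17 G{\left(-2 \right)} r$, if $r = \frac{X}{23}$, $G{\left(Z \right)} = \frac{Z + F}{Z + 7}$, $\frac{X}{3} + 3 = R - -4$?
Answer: $\frac{306}{115} \approx 2.6609$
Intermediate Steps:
$F = -4$ ($F = \left(-4\right) 1 = -4$)
$X = 3$ ($X = -9 + 3 \left(0 - -4\right) = -9 + 3 \left(0 + 4\right) = -9 + 3 \cdot 4 = -9 + 12 = 3$)
$G{\left(Z \right)} = \frac{-4 + Z}{7 + Z}$ ($G{\left(Z \right)} = \frac{Z - 4}{Z + 7} = \frac{-4 + Z}{7 + Z}$)
$r = \frac{3}{23} \approx 0.13043$
$- 17 G{\left(-2 \right)} r = - 17 \frac{-4 - 2}{7 - 2} \cdot \frac{3}{23} = - 17 \cdot \frac{1}{5} \left(-6\right) \frac{3}{23} = \left(-17\right) \left(- \frac{6}{5}\right) \frac{3}{23} = \frac{102}{5} \cdot \frac{3}{23} = \frac{306}{115}$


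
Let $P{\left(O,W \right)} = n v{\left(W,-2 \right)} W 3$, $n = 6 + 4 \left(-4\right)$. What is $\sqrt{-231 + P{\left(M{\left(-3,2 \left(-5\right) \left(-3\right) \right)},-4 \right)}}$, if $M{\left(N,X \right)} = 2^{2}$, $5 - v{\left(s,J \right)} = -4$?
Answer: $\sqrt{849} \approx 29.138$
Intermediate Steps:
$v{\left(s,J \right)} = 9$ ($v{\left(s,J \right)} = 5 - -4 = 5 + 4 = 9$)
$n = -10$ ($n = 6 - 16 = -10$)
$M{\left(N,X \right)} = 4$
$P{\left(O,W \right)} = - 270 W$ ($P{\left(O,W \right)} = - 10 \cdot 9 W 3 = - 90 W 3 = - 270 W$)
$\sqrt{-231 + P{\left(M{\left(-3,2 \left(-5\right) \left(-3\right) \right)},-4 \right)}} = \sqrt{-231 - -1080} = \sqrt{-231 + 1080} = \sqrt{849}$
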